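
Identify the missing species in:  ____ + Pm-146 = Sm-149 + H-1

Conserve mass number: A + 146 = 149 + 1, so A = 4.
Conserve atomic number: Z + 61 = 62 + 1, so Z = 2.
A = 4 and Z = 2 is He-4 — an alpha particle.

alpha particle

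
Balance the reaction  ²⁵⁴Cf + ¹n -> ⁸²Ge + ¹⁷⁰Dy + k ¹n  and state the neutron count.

Conserve mass number: 255 = 82 + 170 + k, so k = 255 − 252 = 3.
Check atomic number: 98 = 32 + 66 + 0 = 98. ✓

3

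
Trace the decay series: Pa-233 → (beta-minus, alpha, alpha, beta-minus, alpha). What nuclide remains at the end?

Start: (A, Z) = (233, 91).
After β⁻: (233, 92).
After α: (229, 90).
After α: (225, 88).
After β⁻: (225, 89).
After α: (221, 87).
Z = 87 is francium.

Fr-221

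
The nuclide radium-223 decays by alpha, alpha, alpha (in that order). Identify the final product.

Pb-211

Start: (A, Z) = (223, 88).
After α: (219, 86).
After α: (215, 84).
After α: (211, 82).
Z = 82 is lead.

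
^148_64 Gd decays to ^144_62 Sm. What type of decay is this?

ΔA = 144 − 148 = -4; ΔZ = 62 − 64 = -2.
A drops by 4 and Z drops by 2 — the signature of alpha emission.

alpha decay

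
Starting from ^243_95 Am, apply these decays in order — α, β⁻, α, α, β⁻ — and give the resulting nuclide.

Pa-231

Start: (A, Z) = (243, 95).
After α: (239, 93).
After β⁻: (239, 94).
After α: (235, 92).
After α: (231, 90).
After β⁻: (231, 91).
Z = 91 is protactinium.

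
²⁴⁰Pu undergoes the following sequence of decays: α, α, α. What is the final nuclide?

Start: (A, Z) = (240, 94).
After α: (236, 92).
After α: (232, 90).
After α: (228, 88).
Z = 88 is radium.

Ra-228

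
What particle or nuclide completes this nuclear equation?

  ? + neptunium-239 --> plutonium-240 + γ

Conserve mass number: A + 239 = 240 + 0, so A = 1.
Conserve atomic number: Z + 93 = 94 + 0, so Z = 1.
A = 1 and Z = 1 is hydrogen-1 — a proton.

proton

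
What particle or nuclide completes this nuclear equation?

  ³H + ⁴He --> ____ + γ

Li-7

Conserve mass number: 3 + 4 = A + 0, so A = 7.
Conserve atomic number: 1 + 2 = Z + 0, so Z = 3.
Z = 3 is lithium, so the species is ⁷Li.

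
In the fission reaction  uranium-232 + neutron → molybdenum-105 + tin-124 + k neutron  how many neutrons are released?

Conserve mass number: 233 = 105 + 124 + k, so k = 233 − 229 = 4.
Check atomic number: 92 = 42 + 50 + 0 = 92. ✓

4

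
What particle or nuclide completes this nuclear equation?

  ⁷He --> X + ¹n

He-6

Conserve mass number: 7 = A + 1, so A = 6.
Conserve atomic number: 2 = Z + 0, so Z = 2.
Z = 2 is helium, so the species is ⁶He.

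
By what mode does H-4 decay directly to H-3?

ΔA = 3 − 4 = -1; ΔZ = 1 − 1 = +0.
A drops by 1 with Z unchanged — a neutron was emitted.

neutron emission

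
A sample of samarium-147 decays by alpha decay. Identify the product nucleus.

Alpha decay: mass number changes by -4, atomic number by -2.
A: 147 − 4 = 143; Z: 62 − 2 = 60.
Z = 60 is neodymium, so the daughter is neodymium-143.

Nd-143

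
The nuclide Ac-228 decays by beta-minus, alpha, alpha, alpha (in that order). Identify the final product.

Start: (A, Z) = (228, 89).
After β⁻: (228, 90).
After α: (224, 88).
After α: (220, 86).
After α: (216, 84).
Z = 84 is polonium.

Po-216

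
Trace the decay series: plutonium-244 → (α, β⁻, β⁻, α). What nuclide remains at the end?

U-236

Start: (A, Z) = (244, 94).
After α: (240, 92).
After β⁻: (240, 93).
After β⁻: (240, 94).
After α: (236, 92).
Z = 92 is uranium.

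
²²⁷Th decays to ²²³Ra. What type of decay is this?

ΔA = 223 − 227 = -4; ΔZ = 88 − 90 = -2.
A drops by 4 and Z drops by 2 — the signature of alpha emission.

alpha decay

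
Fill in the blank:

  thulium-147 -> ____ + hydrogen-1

Er-146

Conserve mass number: 147 = A + 1, so A = 146.
Conserve atomic number: 69 = Z + 1, so Z = 68.
Z = 68 is erbium, so the species is erbium-146.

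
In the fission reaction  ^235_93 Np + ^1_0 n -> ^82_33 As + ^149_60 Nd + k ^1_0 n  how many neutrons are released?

Conserve mass number: 236 = 82 + 149 + k, so k = 236 − 231 = 5.
Check atomic number: 93 = 33 + 60 + 0 = 93. ✓

5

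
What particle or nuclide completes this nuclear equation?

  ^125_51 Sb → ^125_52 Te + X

Conserve mass number: 125 = 125 + A, so A = 0.
Conserve atomic number: 51 = 52 + Z, so Z = -1.
A = 0 and Z = -1 is ^0_-1 e — a beta-minus particle.

beta-minus particle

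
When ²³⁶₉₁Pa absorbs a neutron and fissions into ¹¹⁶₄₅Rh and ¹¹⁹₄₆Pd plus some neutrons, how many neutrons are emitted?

2

Conserve mass number: 237 = 116 + 119 + k, so k = 237 − 235 = 2.
Check atomic number: 91 = 45 + 46 + 0 = 91. ✓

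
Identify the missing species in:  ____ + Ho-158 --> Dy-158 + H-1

neutron

Conserve mass number: A + 158 = 158 + 1, so A = 1.
Conserve atomic number: Z + 67 = 66 + 1, so Z = 0.
A = 1 and Z = 0 is n — a neutron.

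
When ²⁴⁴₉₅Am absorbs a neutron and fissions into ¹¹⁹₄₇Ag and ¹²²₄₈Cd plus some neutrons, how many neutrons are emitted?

4

Conserve mass number: 245 = 119 + 122 + k, so k = 245 − 241 = 4.
Check atomic number: 95 = 47 + 48 + 0 = 95. ✓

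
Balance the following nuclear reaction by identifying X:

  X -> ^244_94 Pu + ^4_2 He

Conserve mass number: A = 244 + 4, so A = 248.
Conserve atomic number: Z = 94 + 2, so Z = 96.
Z = 96 is curium, so the species is ^248_96 Cm.

Cm-248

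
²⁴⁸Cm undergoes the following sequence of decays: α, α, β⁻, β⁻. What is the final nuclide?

Start: (A, Z) = (248, 96).
After α: (244, 94).
After α: (240, 92).
After β⁻: (240, 93).
After β⁻: (240, 94).
Z = 94 is plutonium.

Pu-240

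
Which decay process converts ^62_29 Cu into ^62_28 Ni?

ΔA = 62 − 62 = 0; ΔZ = 28 − 29 = -1.
A is unchanged and Z drops by 1 — a proton has become a neutron (β⁺ emission or electron capture).

beta-plus decay or electron capture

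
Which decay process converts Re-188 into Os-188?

ΔA = 188 − 188 = 0; ΔZ = 76 − 75 = +1.
A is unchanged and Z rises by 1 — a neutron has become a proton (β⁻ decay).

beta-minus decay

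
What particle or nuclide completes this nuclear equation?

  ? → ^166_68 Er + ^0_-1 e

Conserve mass number: A = 166 + 0, so A = 166.
Conserve atomic number: Z = 68 − 1, so Z = 67.
Z = 67 is holmium, so the species is ^166_67 Ho.

Ho-166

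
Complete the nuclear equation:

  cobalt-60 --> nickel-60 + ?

beta-minus particle

Conserve mass number: 60 = 60 + A, so A = 0.
Conserve atomic number: 27 = 28 + Z, so Z = -1.
A = 0 and Z = -1 is e⁻ — a beta-minus particle.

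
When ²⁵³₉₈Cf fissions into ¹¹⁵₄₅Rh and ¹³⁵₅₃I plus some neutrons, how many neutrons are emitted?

3

Conserve mass number: 253 = 115 + 135 + k, so k = 253 − 250 = 3.
Check atomic number: 98 = 45 + 53 + 0 = 98. ✓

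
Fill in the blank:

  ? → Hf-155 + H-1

Conserve mass number: A = 155 + 1, so A = 156.
Conserve atomic number: Z = 72 + 1, so Z = 73.
Z = 73 is tantalum, so the species is Ta-156.

Ta-156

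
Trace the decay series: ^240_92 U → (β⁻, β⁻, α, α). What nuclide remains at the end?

Th-232

Start: (A, Z) = (240, 92).
After β⁻: (240, 93).
After β⁻: (240, 94).
After α: (236, 92).
After α: (232, 90).
Z = 90 is thorium.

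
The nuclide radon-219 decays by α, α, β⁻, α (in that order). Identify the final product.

Start: (A, Z) = (219, 86).
After α: (215, 84).
After α: (211, 82).
After β⁻: (211, 83).
After α: (207, 81).
Z = 81 is thallium.

Tl-207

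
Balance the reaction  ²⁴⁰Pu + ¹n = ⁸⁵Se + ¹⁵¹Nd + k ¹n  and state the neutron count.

Conserve mass number: 241 = 85 + 151 + k, so k = 241 − 236 = 5.
Check atomic number: 94 = 34 + 60 + 0 = 94. ✓

5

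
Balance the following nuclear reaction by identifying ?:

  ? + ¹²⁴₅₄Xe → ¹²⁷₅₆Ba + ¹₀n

alpha particle

Conserve mass number: A + 124 = 127 + 1, so A = 4.
Conserve atomic number: Z + 54 = 56 + 0, so Z = 2.
A = 4 and Z = 2 is ⁴₂He — an alpha particle.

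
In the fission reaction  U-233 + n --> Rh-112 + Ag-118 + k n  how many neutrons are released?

Conserve mass number: 234 = 112 + 118 + k, so k = 234 − 230 = 4.
Check atomic number: 92 = 45 + 47 + 0 = 92. ✓

4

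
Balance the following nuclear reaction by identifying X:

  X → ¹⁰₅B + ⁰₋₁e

Conserve mass number: A = 10 + 0, so A = 10.
Conserve atomic number: Z = 5 − 1, so Z = 4.
Z = 4 is beryllium, so the species is ¹⁰₄Be.

Be-10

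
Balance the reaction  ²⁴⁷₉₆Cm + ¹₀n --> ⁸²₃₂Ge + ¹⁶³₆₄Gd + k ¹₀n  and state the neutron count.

3

Conserve mass number: 248 = 82 + 163 + k, so k = 248 − 245 = 3.
Check atomic number: 96 = 32 + 64 + 0 = 96. ✓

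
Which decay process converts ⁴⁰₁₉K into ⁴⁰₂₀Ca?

ΔA = 40 − 40 = 0; ΔZ = 20 − 19 = +1.
A is unchanged and Z rises by 1 — a neutron has become a proton (β⁻ decay).

beta-minus decay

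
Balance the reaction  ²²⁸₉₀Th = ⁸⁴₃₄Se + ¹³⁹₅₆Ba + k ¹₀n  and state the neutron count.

5

Conserve mass number: 228 = 84 + 139 + k, so k = 228 − 223 = 5.
Check atomic number: 90 = 34 + 56 + 0 = 90. ✓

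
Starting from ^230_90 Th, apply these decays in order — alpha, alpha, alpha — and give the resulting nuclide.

Start: (A, Z) = (230, 90).
After α: (226, 88).
After α: (222, 86).
After α: (218, 84).
Z = 84 is polonium.

Po-218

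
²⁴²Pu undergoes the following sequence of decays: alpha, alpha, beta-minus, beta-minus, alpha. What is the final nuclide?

Start: (A, Z) = (242, 94).
After α: (238, 92).
After α: (234, 90).
After β⁻: (234, 91).
After β⁻: (234, 92).
After α: (230, 90).
Z = 90 is thorium.

Th-230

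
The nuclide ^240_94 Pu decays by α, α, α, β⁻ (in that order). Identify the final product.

Start: (A, Z) = (240, 94).
After α: (236, 92).
After α: (232, 90).
After α: (228, 88).
After β⁻: (228, 89).
Z = 89 is actinium.

Ac-228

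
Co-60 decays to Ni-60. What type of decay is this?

beta-minus decay

ΔA = 60 − 60 = 0; ΔZ = 28 − 27 = +1.
A is unchanged and Z rises by 1 — a neutron has become a proton (β⁻ decay).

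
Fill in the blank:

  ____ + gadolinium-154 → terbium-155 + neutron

deuteron

Conserve mass number: A + 154 = 155 + 1, so A = 2.
Conserve atomic number: Z + 64 = 65 + 0, so Z = 1.
A = 2 and Z = 1 is hydrogen-2 — a deuteron.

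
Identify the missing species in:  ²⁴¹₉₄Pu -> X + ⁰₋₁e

Conserve mass number: 241 = A + 0, so A = 241.
Conserve atomic number: 94 = Z − 1, so Z = 95.
Z = 95 is americium, so the species is ²⁴¹₉₅Am.

Am-241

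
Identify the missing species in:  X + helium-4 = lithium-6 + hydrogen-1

Conserve mass number: A + 4 = 6 + 1, so A = 3.
Conserve atomic number: Z + 2 = 3 + 1, so Z = 2.
Z = 2 is helium, so the species is helium-3.

He-3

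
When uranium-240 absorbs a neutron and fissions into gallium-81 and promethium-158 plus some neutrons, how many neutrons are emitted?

Conserve mass number: 241 = 81 + 158 + k, so k = 241 − 239 = 2.
Check atomic number: 92 = 31 + 61 + 0 = 92. ✓

2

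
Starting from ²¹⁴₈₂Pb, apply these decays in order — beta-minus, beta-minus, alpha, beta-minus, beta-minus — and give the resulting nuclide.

Po-210

Start: (A, Z) = (214, 82).
After β⁻: (214, 83).
After β⁻: (214, 84).
After α: (210, 82).
After β⁻: (210, 83).
After β⁻: (210, 84).
Z = 84 is polonium.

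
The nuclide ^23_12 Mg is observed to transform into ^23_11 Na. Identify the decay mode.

beta-plus decay or electron capture

ΔA = 23 − 23 = 0; ΔZ = 11 − 12 = -1.
A is unchanged and Z drops by 1 — a proton has become a neutron (β⁺ emission or electron capture).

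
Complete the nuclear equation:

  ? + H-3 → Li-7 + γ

Conserve mass number: A + 3 = 7 + 0, so A = 4.
Conserve atomic number: Z + 1 = 3 + 0, so Z = 2.
A = 4 and Z = 2 is He-4 — an alpha particle.

alpha particle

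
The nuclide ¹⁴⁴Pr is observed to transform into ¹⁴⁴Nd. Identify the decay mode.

ΔA = 144 − 144 = 0; ΔZ = 60 − 59 = +1.
A is unchanged and Z rises by 1 — a neutron has become a proton (β⁻ decay).

beta-minus decay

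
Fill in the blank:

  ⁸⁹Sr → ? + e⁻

Y-89

Conserve mass number: 89 = A + 0, so A = 89.
Conserve atomic number: 38 = Z − 1, so Z = 39.
Z = 39 is yttrium, so the species is ⁸⁹Y.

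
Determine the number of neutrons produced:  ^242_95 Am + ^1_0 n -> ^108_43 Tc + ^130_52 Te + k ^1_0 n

5

Conserve mass number: 243 = 108 + 130 + k, so k = 243 − 238 = 5.
Check atomic number: 95 = 43 + 52 + 0 = 95. ✓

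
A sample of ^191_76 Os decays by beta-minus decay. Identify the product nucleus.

Ir-191

Beta-minus decay: mass number changes by +0, atomic number by +1.
A: 191 = 191; Z: 76 + 1 = 77.
Z = 77 is iridium, so the daughter is ^191_77 Ir.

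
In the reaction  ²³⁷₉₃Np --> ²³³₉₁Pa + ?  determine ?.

alpha particle

Conserve mass number: 237 = 233 + A, so A = 4.
Conserve atomic number: 93 = 91 + Z, so Z = 2.
A = 4 and Z = 2 is ⁴₂He — an alpha particle.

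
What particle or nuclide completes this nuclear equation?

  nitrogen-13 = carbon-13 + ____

Conserve mass number: 13 = 13 + A, so A = 0.
Conserve atomic number: 7 = 6 + Z, so Z = 1.
A = 0 and Z = 1 is e⁺ — a positron.

positron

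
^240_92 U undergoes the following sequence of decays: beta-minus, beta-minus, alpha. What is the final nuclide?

Start: (A, Z) = (240, 92).
After β⁻: (240, 93).
After β⁻: (240, 94).
After α: (236, 92).
Z = 92 is uranium.

U-236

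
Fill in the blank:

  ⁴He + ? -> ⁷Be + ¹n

alpha particle

Conserve mass number: 4 + A = 7 + 1, so A = 4.
Conserve atomic number: 2 + Z = 4 + 0, so Z = 2.
A = 4 and Z = 2 is ⁴He — an alpha particle.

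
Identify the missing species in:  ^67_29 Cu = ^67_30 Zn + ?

beta-minus particle

Conserve mass number: 67 = 67 + A, so A = 0.
Conserve atomic number: 29 = 30 + Z, so Z = -1.
A = 0 and Z = -1 is ^0_-1 e — a beta-minus particle.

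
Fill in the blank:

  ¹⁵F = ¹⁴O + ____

proton

Conserve mass number: 15 = 14 + A, so A = 1.
Conserve atomic number: 9 = 8 + Z, so Z = 1.
A = 1 and Z = 1 is ¹H — a proton.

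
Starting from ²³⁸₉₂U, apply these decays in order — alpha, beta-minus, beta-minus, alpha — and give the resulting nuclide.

Start: (A, Z) = (238, 92).
After α: (234, 90).
After β⁻: (234, 91).
After β⁻: (234, 92).
After α: (230, 90).
Z = 90 is thorium.

Th-230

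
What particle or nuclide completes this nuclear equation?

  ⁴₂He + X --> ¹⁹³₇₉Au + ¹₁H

Pt-190

Conserve mass number: 4 + A = 193 + 1, so A = 190.
Conserve atomic number: 2 + Z = 79 + 1, so Z = 78.
Z = 78 is platinum, so the species is ¹⁹⁰₇₈Pt.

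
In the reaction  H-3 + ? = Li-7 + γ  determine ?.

Conserve mass number: 3 + A = 7 + 0, so A = 4.
Conserve atomic number: 1 + Z = 3 + 0, so Z = 2.
A = 4 and Z = 2 is He-4 — an alpha particle.

alpha particle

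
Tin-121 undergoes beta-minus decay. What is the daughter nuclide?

Sb-121

Beta-minus decay: mass number changes by +0, atomic number by +1.
A: 121 = 121; Z: 50 + 1 = 51.
Z = 51 is antimony, so the daughter is antimony-121.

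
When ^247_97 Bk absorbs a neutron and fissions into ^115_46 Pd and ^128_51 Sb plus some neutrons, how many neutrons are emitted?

Conserve mass number: 248 = 115 + 128 + k, so k = 248 − 243 = 5.
Check atomic number: 97 = 46 + 51 + 0 = 97. ✓

5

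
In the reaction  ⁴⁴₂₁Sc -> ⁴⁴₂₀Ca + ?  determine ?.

positron

Conserve mass number: 44 = 44 + A, so A = 0.
Conserve atomic number: 21 = 20 + Z, so Z = 1.
A = 0 and Z = 1 is ⁰₁e — a positron.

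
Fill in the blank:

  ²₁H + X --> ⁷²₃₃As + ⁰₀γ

Ge-70

Conserve mass number: 2 + A = 72 + 0, so A = 70.
Conserve atomic number: 1 + Z = 33 + 0, so Z = 32.
Z = 32 is germanium, so the species is ⁷⁰₃₂Ge.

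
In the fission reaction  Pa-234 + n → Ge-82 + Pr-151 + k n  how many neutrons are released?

Conserve mass number: 235 = 82 + 151 + k, so k = 235 − 233 = 2.
Check atomic number: 91 = 32 + 59 + 0 = 91. ✓

2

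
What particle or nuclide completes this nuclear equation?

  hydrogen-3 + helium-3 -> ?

Li-6

Conserve mass number: 3 + 3 = A, so A = 6.
Conserve atomic number: 1 + 2 = Z, so Z = 3.
Z = 3 is lithium, so the species is lithium-6.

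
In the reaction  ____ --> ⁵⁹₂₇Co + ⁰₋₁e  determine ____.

Conserve mass number: A = 59 + 0, so A = 59.
Conserve atomic number: Z = 27 − 1, so Z = 26.
Z = 26 is iron, so the species is ⁵⁹₂₆Fe.

Fe-59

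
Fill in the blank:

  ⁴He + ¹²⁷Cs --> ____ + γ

La-131

Conserve mass number: 4 + 127 = A + 0, so A = 131.
Conserve atomic number: 2 + 55 = Z + 0, so Z = 57.
Z = 57 is lanthanum, so the species is ¹³¹La.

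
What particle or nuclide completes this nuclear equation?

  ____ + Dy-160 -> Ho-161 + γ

Conserve mass number: A + 160 = 161 + 0, so A = 1.
Conserve atomic number: Z + 66 = 67 + 0, so Z = 1.
A = 1 and Z = 1 is H-1 — a proton.

proton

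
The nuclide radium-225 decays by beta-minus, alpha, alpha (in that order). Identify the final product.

At-217

Start: (A, Z) = (225, 88).
After β⁻: (225, 89).
After α: (221, 87).
After α: (217, 85).
Z = 85 is astatine.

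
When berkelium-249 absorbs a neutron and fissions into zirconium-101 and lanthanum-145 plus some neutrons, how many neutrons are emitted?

4

Conserve mass number: 250 = 101 + 145 + k, so k = 250 − 246 = 4.
Check atomic number: 97 = 40 + 57 + 0 = 97. ✓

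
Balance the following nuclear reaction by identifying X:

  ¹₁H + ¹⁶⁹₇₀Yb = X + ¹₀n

Lu-169

Conserve mass number: 1 + 169 = A + 1, so A = 169.
Conserve atomic number: 1 + 70 = Z + 0, so Z = 71.
Z = 71 is lutetium, so the species is ¹⁶⁹₇₁Lu.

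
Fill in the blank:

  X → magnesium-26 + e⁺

Al-26

Conserve mass number: A = 26 + 0, so A = 26.
Conserve atomic number: Z = 12 + 1, so Z = 13.
Z = 13 is aluminium, so the species is aluminium-26.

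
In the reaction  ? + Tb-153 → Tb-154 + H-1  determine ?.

deuteron

Conserve mass number: A + 153 = 154 + 1, so A = 2.
Conserve atomic number: Z + 65 = 65 + 1, so Z = 1.
A = 2 and Z = 1 is H-2 — a deuteron.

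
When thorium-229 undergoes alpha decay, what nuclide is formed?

Ra-225

Alpha decay: mass number changes by -4, atomic number by -2.
A: 229 − 4 = 225; Z: 90 − 2 = 88.
Z = 88 is radium, so the daughter is radium-225.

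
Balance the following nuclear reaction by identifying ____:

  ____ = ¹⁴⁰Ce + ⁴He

Conserve mass number: A = 140 + 4, so A = 144.
Conserve atomic number: Z = 58 + 2, so Z = 60.
Z = 60 is neodymium, so the species is ¹⁴⁴Nd.

Nd-144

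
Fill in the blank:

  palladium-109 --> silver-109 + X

Conserve mass number: 109 = 109 + A, so A = 0.
Conserve atomic number: 46 = 47 + Z, so Z = -1.
A = 0 and Z = -1 is e⁻ — a beta-minus particle.

beta-minus particle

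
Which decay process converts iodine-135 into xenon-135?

ΔA = 135 − 135 = 0; ΔZ = 54 − 53 = +1.
A is unchanged and Z rises by 1 — a neutron has become a proton (β⁻ decay).

beta-minus decay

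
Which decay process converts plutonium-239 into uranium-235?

alpha decay

ΔA = 235 − 239 = -4; ΔZ = 92 − 94 = -2.
A drops by 4 and Z drops by 2 — the signature of alpha emission.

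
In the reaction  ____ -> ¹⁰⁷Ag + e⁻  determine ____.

Pd-107

Conserve mass number: A = 107 + 0, so A = 107.
Conserve atomic number: Z = 47 − 1, so Z = 46.
Z = 46 is palladium, so the species is ¹⁰⁷Pd.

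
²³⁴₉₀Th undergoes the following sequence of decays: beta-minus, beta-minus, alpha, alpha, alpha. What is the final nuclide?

Rn-222

Start: (A, Z) = (234, 90).
After β⁻: (234, 91).
After β⁻: (234, 92).
After α: (230, 90).
After α: (226, 88).
After α: (222, 86).
Z = 86 is radon.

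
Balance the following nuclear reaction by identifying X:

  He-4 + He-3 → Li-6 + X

Conserve mass number: 4 + 3 = 6 + A, so A = 1.
Conserve atomic number: 2 + 2 = 3 + Z, so Z = 1.
A = 1 and Z = 1 is H-1 — a proton.

proton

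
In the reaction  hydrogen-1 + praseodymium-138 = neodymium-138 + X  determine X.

Conserve mass number: 1 + 138 = 138 + A, so A = 1.
Conserve atomic number: 1 + 59 = 60 + Z, so Z = 0.
A = 1 and Z = 0 is neutron — a neutron.

neutron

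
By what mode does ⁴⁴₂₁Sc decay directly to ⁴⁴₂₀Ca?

beta-plus decay or electron capture

ΔA = 44 − 44 = 0; ΔZ = 20 − 21 = -1.
A is unchanged and Z drops by 1 — a proton has become a neutron (β⁺ emission or electron capture).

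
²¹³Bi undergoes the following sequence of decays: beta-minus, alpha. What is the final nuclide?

Start: (A, Z) = (213, 83).
After β⁻: (213, 84).
After α: (209, 82).
Z = 82 is lead.

Pb-209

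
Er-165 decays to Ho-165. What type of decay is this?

beta-plus decay or electron capture

ΔA = 165 − 165 = 0; ΔZ = 67 − 68 = -1.
A is unchanged and Z drops by 1 — a proton has become a neutron (β⁺ emission or electron capture).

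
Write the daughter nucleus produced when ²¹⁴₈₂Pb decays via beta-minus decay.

Beta-minus decay: mass number changes by +0, atomic number by +1.
A: 214 = 214; Z: 82 + 1 = 83.
Z = 83 is bismuth, so the daughter is ²¹⁴₈₃Bi.

Bi-214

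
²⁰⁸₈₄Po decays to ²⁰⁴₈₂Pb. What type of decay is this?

ΔA = 204 − 208 = -4; ΔZ = 82 − 84 = -2.
A drops by 4 and Z drops by 2 — the signature of alpha emission.

alpha decay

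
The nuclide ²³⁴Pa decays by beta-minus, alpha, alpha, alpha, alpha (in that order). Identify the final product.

Start: (A, Z) = (234, 91).
After β⁻: (234, 92).
After α: (230, 90).
After α: (226, 88).
After α: (222, 86).
After α: (218, 84).
Z = 84 is polonium.

Po-218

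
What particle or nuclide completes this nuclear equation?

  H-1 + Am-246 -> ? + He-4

Pu-243

Conserve mass number: 1 + 246 = A + 4, so A = 243.
Conserve atomic number: 1 + 95 = Z + 2, so Z = 94.
Z = 94 is plutonium, so the species is Pu-243.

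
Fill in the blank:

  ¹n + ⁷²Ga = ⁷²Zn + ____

Conserve mass number: 1 + 72 = 72 + A, so A = 1.
Conserve atomic number: 0 + 31 = 30 + Z, so Z = 1.
A = 1 and Z = 1 is ¹H — a proton.

proton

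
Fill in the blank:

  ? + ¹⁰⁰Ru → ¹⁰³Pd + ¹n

Conserve mass number: A + 100 = 103 + 1, so A = 4.
Conserve atomic number: Z + 44 = 46 + 0, so Z = 2.
A = 4 and Z = 2 is ⁴He — an alpha particle.

alpha particle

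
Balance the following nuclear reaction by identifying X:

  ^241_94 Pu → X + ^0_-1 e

Conserve mass number: 241 = A + 0, so A = 241.
Conserve atomic number: 94 = Z − 1, so Z = 95.
Z = 95 is americium, so the species is ^241_95 Am.

Am-241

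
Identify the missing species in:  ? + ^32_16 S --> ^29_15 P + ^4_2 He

proton

Conserve mass number: A + 32 = 29 + 4, so A = 1.
Conserve atomic number: Z + 16 = 15 + 2, so Z = 1.
A = 1 and Z = 1 is ^1_1 H — a proton.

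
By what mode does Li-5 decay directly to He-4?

ΔA = 4 − 5 = -1; ΔZ = 2 − 3 = -1.
A drops by 1 and Z drops by 1 — a proton was emitted.

proton emission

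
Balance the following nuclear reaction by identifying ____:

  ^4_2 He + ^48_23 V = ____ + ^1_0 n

Conserve mass number: 4 + 48 = A + 1, so A = 51.
Conserve atomic number: 2 + 23 = Z + 0, so Z = 25.
Z = 25 is manganese, so the species is ^51_25 Mn.

Mn-51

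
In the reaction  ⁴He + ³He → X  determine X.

Conserve mass number: 4 + 3 = A, so A = 7.
Conserve atomic number: 2 + 2 = Z, so Z = 4.
Z = 4 is beryllium, so the species is ⁷Be.

Be-7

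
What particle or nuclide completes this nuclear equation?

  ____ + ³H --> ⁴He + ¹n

Conserve mass number: A + 3 = 4 + 1, so A = 2.
Conserve atomic number: Z + 1 = 2 + 0, so Z = 1.
A = 2 and Z = 1 is ²H — a deuteron.

deuteron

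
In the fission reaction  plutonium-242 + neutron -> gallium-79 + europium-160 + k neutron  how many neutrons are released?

4

Conserve mass number: 243 = 79 + 160 + k, so k = 243 − 239 = 4.
Check atomic number: 94 = 31 + 63 + 0 = 94. ✓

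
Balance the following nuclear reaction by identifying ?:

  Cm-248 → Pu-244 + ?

alpha particle

Conserve mass number: 248 = 244 + A, so A = 4.
Conserve atomic number: 96 = 94 + Z, so Z = 2.
A = 4 and Z = 2 is He-4 — an alpha particle.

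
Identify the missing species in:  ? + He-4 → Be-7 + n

alpha particle

Conserve mass number: A + 4 = 7 + 1, so A = 4.
Conserve atomic number: Z + 2 = 4 + 0, so Z = 2.
A = 4 and Z = 2 is He-4 — an alpha particle.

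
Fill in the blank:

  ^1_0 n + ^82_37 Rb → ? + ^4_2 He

Br-79

Conserve mass number: 1 + 82 = A + 4, so A = 79.
Conserve atomic number: 0 + 37 = Z + 2, so Z = 35.
Z = 35 is bromine, so the species is ^79_35 Br.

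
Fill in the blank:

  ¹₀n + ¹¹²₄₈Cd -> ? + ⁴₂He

Pd-109

Conserve mass number: 1 + 112 = A + 4, so A = 109.
Conserve atomic number: 0 + 48 = Z + 2, so Z = 46.
Z = 46 is palladium, so the species is ¹⁰⁹₄₆Pd.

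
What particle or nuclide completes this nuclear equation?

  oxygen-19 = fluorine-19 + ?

Conserve mass number: 19 = 19 + A, so A = 0.
Conserve atomic number: 8 = 9 + Z, so Z = -1.
A = 0 and Z = -1 is e⁻ — a beta-minus particle.

beta-minus particle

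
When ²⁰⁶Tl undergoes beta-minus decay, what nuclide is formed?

Beta-minus decay: mass number changes by +0, atomic number by +1.
A: 206 = 206; Z: 81 + 1 = 82.
Z = 82 is lead, so the daughter is ²⁰⁶Pb.

Pb-206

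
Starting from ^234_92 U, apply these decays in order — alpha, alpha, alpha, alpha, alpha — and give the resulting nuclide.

Pb-214

Start: (A, Z) = (234, 92).
After α: (230, 90).
After α: (226, 88).
After α: (222, 86).
After α: (218, 84).
After α: (214, 82).
Z = 82 is lead.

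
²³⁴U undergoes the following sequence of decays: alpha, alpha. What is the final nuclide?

Ra-226

Start: (A, Z) = (234, 92).
After α: (230, 90).
After α: (226, 88).
Z = 88 is radium.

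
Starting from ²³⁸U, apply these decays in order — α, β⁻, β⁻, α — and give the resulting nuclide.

Th-230

Start: (A, Z) = (238, 92).
After α: (234, 90).
After β⁻: (234, 91).
After β⁻: (234, 92).
After α: (230, 90).
Z = 90 is thorium.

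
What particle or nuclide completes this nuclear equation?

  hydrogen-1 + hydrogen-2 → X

He-3

Conserve mass number: 1 + 2 = A, so A = 3.
Conserve atomic number: 1 + 1 = Z, so Z = 2.
Z = 2 is helium, so the species is helium-3.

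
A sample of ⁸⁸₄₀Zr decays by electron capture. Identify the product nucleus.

Y-88

Electron capture: mass number changes by +0, atomic number by -1.
A: 88 = 88; Z: 40 − 1 = 39.
Z = 39 is yttrium, so the daughter is ⁸⁸₃₉Y.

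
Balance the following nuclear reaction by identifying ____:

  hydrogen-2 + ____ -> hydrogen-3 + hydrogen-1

Conserve mass number: 2 + A = 3 + 1, so A = 2.
Conserve atomic number: 1 + Z = 1 + 1, so Z = 1.
A = 2 and Z = 1 is hydrogen-2 — a deuteron.

deuteron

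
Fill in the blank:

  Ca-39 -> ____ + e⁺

Conserve mass number: 39 = A + 0, so A = 39.
Conserve atomic number: 20 = Z + 1, so Z = 19.
Z = 19 is potassium, so the species is K-39.

K-39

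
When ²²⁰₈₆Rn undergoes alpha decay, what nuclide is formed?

Po-216

Alpha decay: mass number changes by -4, atomic number by -2.
A: 220 − 4 = 216; Z: 86 − 2 = 84.
Z = 84 is polonium, so the daughter is ²¹⁶₈₄Po.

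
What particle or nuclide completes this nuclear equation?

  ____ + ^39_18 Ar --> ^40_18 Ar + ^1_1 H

deuteron

Conserve mass number: A + 39 = 40 + 1, so A = 2.
Conserve atomic number: Z + 18 = 18 + 1, so Z = 1.
A = 2 and Z = 1 is ^2_1 H — a deuteron.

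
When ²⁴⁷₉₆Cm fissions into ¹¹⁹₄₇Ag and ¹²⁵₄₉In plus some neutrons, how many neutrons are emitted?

Conserve mass number: 247 = 119 + 125 + k, so k = 247 − 244 = 3.
Check atomic number: 96 = 47 + 49 + 0 = 96. ✓

3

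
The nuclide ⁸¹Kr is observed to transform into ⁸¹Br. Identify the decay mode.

beta-plus decay or electron capture

ΔA = 81 − 81 = 0; ΔZ = 35 − 36 = -1.
A is unchanged and Z drops by 1 — a proton has become a neutron (β⁺ emission or electron capture).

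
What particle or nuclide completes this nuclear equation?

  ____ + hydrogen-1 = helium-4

Conserve mass number: A + 1 = 4, so A = 3.
Conserve atomic number: Z + 1 = 2, so Z = 1.
A = 3 and Z = 1 is hydrogen-3 — a triton.

triton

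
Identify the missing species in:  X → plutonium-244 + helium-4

Cm-248

Conserve mass number: A = 244 + 4, so A = 248.
Conserve atomic number: Z = 94 + 2, so Z = 96.
Z = 96 is curium, so the species is curium-248.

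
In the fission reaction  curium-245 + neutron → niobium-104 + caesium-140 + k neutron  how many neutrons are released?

2

Conserve mass number: 246 = 104 + 140 + k, so k = 246 − 244 = 2.
Check atomic number: 96 = 41 + 55 + 0 = 96. ✓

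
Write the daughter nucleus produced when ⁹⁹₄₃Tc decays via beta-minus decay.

Ru-99

Beta-minus decay: mass number changes by +0, atomic number by +1.
A: 99 = 99; Z: 43 + 1 = 44.
Z = 44 is ruthenium, so the daughter is ⁹⁹₄₄Ru.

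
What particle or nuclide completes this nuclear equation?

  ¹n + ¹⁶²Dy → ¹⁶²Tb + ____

proton

Conserve mass number: 1 + 162 = 162 + A, so A = 1.
Conserve atomic number: 0 + 66 = 65 + Z, so Z = 1.
A = 1 and Z = 1 is ¹H — a proton.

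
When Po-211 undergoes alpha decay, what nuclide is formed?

Alpha decay: mass number changes by -4, atomic number by -2.
A: 211 − 4 = 207; Z: 84 − 2 = 82.
Z = 82 is lead, so the daughter is Pb-207.

Pb-207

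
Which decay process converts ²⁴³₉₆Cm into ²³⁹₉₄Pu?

alpha decay

ΔA = 239 − 243 = -4; ΔZ = 94 − 96 = -2.
A drops by 4 and Z drops by 2 — the signature of alpha emission.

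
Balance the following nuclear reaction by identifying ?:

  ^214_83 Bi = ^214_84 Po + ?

Conserve mass number: 214 = 214 + A, so A = 0.
Conserve atomic number: 83 = 84 + Z, so Z = -1.
A = 0 and Z = -1 is ^0_-1 e — a beta-minus particle.

beta-minus particle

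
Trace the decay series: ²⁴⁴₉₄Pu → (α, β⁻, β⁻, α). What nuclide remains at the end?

Start: (A, Z) = (244, 94).
After α: (240, 92).
After β⁻: (240, 93).
After β⁻: (240, 94).
After α: (236, 92).
Z = 92 is uranium.

U-236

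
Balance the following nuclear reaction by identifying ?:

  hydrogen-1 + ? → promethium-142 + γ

Nd-141

Conserve mass number: 1 + A = 142 + 0, so A = 141.
Conserve atomic number: 1 + Z = 61 + 0, so Z = 60.
Z = 60 is neodymium, so the species is neodymium-141.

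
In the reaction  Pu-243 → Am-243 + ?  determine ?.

beta-minus particle

Conserve mass number: 243 = 243 + A, so A = 0.
Conserve atomic number: 94 = 95 + Z, so Z = -1.
A = 0 and Z = -1 is e⁻ — a beta-minus particle.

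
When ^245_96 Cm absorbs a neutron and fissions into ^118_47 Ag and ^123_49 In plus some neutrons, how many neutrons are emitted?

Conserve mass number: 246 = 118 + 123 + k, so k = 246 − 241 = 5.
Check atomic number: 96 = 47 + 49 + 0 = 96. ✓

5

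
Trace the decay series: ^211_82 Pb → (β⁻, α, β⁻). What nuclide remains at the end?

Start: (A, Z) = (211, 82).
After β⁻: (211, 83).
After α: (207, 81).
After β⁻: (207, 82).
Z = 82 is lead.

Pb-207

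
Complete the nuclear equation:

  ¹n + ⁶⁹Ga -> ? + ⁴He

Conserve mass number: 1 + 69 = A + 4, so A = 66.
Conserve atomic number: 0 + 31 = Z + 2, so Z = 29.
Z = 29 is copper, so the species is ⁶⁶Cu.

Cu-66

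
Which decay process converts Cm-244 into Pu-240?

ΔA = 240 − 244 = -4; ΔZ = 94 − 96 = -2.
A drops by 4 and Z drops by 2 — the signature of alpha emission.

alpha decay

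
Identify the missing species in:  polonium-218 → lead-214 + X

Conserve mass number: 218 = 214 + A, so A = 4.
Conserve atomic number: 84 = 82 + Z, so Z = 2.
A = 4 and Z = 2 is helium-4 — an alpha particle.

alpha particle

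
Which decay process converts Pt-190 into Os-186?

alpha decay

ΔA = 186 − 190 = -4; ΔZ = 76 − 78 = -2.
A drops by 4 and Z drops by 2 — the signature of alpha emission.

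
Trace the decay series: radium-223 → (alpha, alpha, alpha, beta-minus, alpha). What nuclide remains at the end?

Start: (A, Z) = (223, 88).
After α: (219, 86).
After α: (215, 84).
After α: (211, 82).
After β⁻: (211, 83).
After α: (207, 81).
Z = 81 is thallium.

Tl-207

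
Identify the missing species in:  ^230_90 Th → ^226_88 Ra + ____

Conserve mass number: 230 = 226 + A, so A = 4.
Conserve atomic number: 90 = 88 + Z, so Z = 2.
A = 4 and Z = 2 is ^4_2 He — an alpha particle.

alpha particle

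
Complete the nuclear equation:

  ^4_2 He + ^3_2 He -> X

Be-7

Conserve mass number: 4 + 3 = A, so A = 7.
Conserve atomic number: 2 + 2 = Z, so Z = 4.
Z = 4 is beryllium, so the species is ^7_4 Be.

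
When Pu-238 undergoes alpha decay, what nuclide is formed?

Alpha decay: mass number changes by -4, atomic number by -2.
A: 238 − 4 = 234; Z: 94 − 2 = 92.
Z = 92 is uranium, so the daughter is U-234.

U-234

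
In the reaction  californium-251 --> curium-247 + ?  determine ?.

alpha particle

Conserve mass number: 251 = 247 + A, so A = 4.
Conserve atomic number: 98 = 96 + Z, so Z = 2.
A = 4 and Z = 2 is helium-4 — an alpha particle.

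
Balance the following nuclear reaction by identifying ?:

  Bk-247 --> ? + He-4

Am-243

Conserve mass number: 247 = A + 4, so A = 243.
Conserve atomic number: 97 = Z + 2, so Z = 95.
Z = 95 is americium, so the species is Am-243.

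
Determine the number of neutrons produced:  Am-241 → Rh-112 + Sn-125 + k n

4

Conserve mass number: 241 = 112 + 125 + k, so k = 241 − 237 = 4.
Check atomic number: 95 = 45 + 50 + 0 = 95. ✓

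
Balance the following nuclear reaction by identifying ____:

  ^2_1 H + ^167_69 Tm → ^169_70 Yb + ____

gamma ray

Conserve mass number: 2 + 167 = 169 + A, so A = 0.
Conserve atomic number: 1 + 69 = 70 + Z, so Z = 0.
A = 0 and Z = 0 is ^0_0 γ — a gamma ray.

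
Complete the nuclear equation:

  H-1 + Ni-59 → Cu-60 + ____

gamma ray

Conserve mass number: 1 + 59 = 60 + A, so A = 0.
Conserve atomic number: 1 + 28 = 29 + Z, so Z = 0.
A = 0 and Z = 0 is γ — a gamma ray.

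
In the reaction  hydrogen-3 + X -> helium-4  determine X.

proton

Conserve mass number: 3 + A = 4, so A = 1.
Conserve atomic number: 1 + Z = 2, so Z = 1.
A = 1 and Z = 1 is hydrogen-1 — a proton.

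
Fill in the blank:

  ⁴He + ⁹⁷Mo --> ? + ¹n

Ru-100

Conserve mass number: 4 + 97 = A + 1, so A = 100.
Conserve atomic number: 2 + 42 = Z + 0, so Z = 44.
Z = 44 is ruthenium, so the species is ¹⁰⁰Ru.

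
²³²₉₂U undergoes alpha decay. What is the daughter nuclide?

Alpha decay: mass number changes by -4, atomic number by -2.
A: 232 − 4 = 228; Z: 92 − 2 = 90.
Z = 90 is thorium, so the daughter is ²²⁸₉₀Th.

Th-228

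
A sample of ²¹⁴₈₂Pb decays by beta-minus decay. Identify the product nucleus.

Beta-minus decay: mass number changes by +0, atomic number by +1.
A: 214 = 214; Z: 82 + 1 = 83.
Z = 83 is bismuth, so the daughter is ²¹⁴₈₃Bi.

Bi-214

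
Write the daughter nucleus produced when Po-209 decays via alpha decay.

Pb-205

Alpha decay: mass number changes by -4, atomic number by -2.
A: 209 − 4 = 205; Z: 84 − 2 = 82.
Z = 82 is lead, so the daughter is Pb-205.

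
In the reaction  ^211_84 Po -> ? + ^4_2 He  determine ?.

Pb-207

Conserve mass number: 211 = A + 4, so A = 207.
Conserve atomic number: 84 = Z + 2, so Z = 82.
Z = 82 is lead, so the species is ^207_82 Pb.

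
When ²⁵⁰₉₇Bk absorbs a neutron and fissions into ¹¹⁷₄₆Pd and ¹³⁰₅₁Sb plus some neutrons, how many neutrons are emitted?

Conserve mass number: 251 = 117 + 130 + k, so k = 251 − 247 = 4.
Check atomic number: 97 = 46 + 51 + 0 = 97. ✓

4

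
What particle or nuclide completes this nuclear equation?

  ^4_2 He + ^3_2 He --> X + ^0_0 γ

Conserve mass number: 4 + 3 = A + 0, so A = 7.
Conserve atomic number: 2 + 2 = Z + 0, so Z = 4.
Z = 4 is beryllium, so the species is ^7_4 Be.

Be-7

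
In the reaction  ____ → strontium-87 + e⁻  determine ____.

Conserve mass number: A = 87 + 0, so A = 87.
Conserve atomic number: Z = 38 − 1, so Z = 37.
Z = 37 is rubidium, so the species is rubidium-87.

Rb-87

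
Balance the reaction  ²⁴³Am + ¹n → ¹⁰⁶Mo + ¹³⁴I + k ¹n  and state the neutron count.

Conserve mass number: 244 = 106 + 134 + k, so k = 244 − 240 = 4.
Check atomic number: 95 = 42 + 53 + 0 = 95. ✓

4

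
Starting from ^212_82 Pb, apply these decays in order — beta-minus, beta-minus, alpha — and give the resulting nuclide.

Pb-208

Start: (A, Z) = (212, 82).
After β⁻: (212, 83).
After β⁻: (212, 84).
After α: (208, 82).
Z = 82 is lead.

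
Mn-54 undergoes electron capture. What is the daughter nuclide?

Cr-54

Electron capture: mass number changes by +0, atomic number by -1.
A: 54 = 54; Z: 25 − 1 = 24.
Z = 24 is chromium, so the daughter is Cr-54.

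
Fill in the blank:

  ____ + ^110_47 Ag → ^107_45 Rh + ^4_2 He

Conserve mass number: A + 110 = 107 + 4, so A = 1.
Conserve atomic number: Z + 47 = 45 + 2, so Z = 0.
A = 1 and Z = 0 is ^1_0 n — a neutron.

neutron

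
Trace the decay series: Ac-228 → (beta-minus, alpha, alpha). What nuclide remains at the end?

Start: (A, Z) = (228, 89).
After β⁻: (228, 90).
After α: (224, 88).
After α: (220, 86).
Z = 86 is radon.

Rn-220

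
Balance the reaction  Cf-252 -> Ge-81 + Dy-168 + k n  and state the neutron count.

3

Conserve mass number: 252 = 81 + 168 + k, so k = 252 − 249 = 3.
Check atomic number: 98 = 32 + 66 + 0 = 98. ✓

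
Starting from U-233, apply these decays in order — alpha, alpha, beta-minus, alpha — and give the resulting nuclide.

Start: (A, Z) = (233, 92).
After α: (229, 90).
After α: (225, 88).
After β⁻: (225, 89).
After α: (221, 87).
Z = 87 is francium.

Fr-221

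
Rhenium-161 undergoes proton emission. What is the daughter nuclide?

Proton emission: mass number changes by -1, atomic number by -1.
A: 161 − 1 = 160; Z: 75 − 1 = 74.
Z = 74 is tungsten, so the daughter is tungsten-160.

W-160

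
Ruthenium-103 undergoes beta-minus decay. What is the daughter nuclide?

Rh-103

Beta-minus decay: mass number changes by +0, atomic number by +1.
A: 103 = 103; Z: 44 + 1 = 45.
Z = 45 is rhodium, so the daughter is rhodium-103.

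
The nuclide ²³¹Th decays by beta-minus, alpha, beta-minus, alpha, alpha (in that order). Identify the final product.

Rn-219

Start: (A, Z) = (231, 90).
After β⁻: (231, 91).
After α: (227, 89).
After β⁻: (227, 90).
After α: (223, 88).
After α: (219, 86).
Z = 86 is radon.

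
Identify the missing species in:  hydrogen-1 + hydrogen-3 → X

He-4

Conserve mass number: 1 + 3 = A, so A = 4.
Conserve atomic number: 1 + 1 = Z, so Z = 2.
A = 4 and Z = 2 is helium-4 — an alpha particle.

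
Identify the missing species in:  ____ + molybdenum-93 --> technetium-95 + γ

deuteron

Conserve mass number: A + 93 = 95 + 0, so A = 2.
Conserve atomic number: Z + 42 = 43 + 0, so Z = 1.
A = 2 and Z = 1 is hydrogen-2 — a deuteron.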